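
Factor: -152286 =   -  2^1* 3^1*17^1*1493^1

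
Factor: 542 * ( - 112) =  - 60704 = - 2^5*7^1 *271^1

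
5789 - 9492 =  - 3703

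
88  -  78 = 10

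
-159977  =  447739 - 607716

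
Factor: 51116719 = 61^1*837979^1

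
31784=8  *3973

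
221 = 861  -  640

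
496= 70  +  426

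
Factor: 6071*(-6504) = -2^3 * 3^1*13^1*271^1*467^1 = - 39485784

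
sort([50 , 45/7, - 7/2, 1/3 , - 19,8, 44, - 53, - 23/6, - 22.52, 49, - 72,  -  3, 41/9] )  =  [ -72, - 53, -22.52, - 19, - 23/6,-7/2, -3, 1/3 , 41/9, 45/7,  8,44 , 49, 50 ] 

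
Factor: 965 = 5^1*193^1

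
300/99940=15/4997 = 0.00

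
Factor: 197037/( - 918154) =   -  2^( - 1 )*3^2*41^ ( - 1)*11197^( - 1 )*21893^1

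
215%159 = 56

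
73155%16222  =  8267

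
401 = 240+161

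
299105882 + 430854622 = 729960504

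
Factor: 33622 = 2^1*16811^1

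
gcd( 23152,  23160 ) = 8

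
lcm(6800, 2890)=115600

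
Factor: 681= 3^1*227^1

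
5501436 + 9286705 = 14788141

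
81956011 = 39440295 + 42515716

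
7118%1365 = 293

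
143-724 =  - 581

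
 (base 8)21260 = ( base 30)9Q0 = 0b10001010110000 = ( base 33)853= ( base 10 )8880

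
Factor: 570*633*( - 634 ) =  - 2^2*3^2*5^1*19^1*211^1*317^1 = -  228753540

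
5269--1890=7159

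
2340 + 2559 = 4899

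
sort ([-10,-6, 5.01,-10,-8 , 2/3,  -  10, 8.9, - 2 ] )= [ - 10, - 10,- 10,-8, - 6, - 2, 2/3, 5.01, 8.9] 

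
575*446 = 256450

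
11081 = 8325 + 2756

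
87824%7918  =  726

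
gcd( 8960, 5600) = 1120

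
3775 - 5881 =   -  2106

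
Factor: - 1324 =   -  2^2 * 331^1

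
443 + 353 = 796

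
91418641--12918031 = 104336672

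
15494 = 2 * 7747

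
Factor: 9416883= 3^1*7^1*269^1*1667^1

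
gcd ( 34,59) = 1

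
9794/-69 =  - 9794/69 = -141.94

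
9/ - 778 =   -  1 + 769/778 = - 0.01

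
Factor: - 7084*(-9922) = 70287448= 2^3*7^1*11^3*23^1*41^1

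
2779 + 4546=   7325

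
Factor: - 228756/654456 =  -2^(  -  1 )*37^( - 1)*67^(-1 )*1733^1=-  1733/4958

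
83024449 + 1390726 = 84415175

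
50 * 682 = 34100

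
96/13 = 7  +  5/13 = 7.38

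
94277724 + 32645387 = 126923111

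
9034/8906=1 + 64/4453 = 1.01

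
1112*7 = 7784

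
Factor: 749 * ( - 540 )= - 2^2* 3^3*5^1*7^1 * 107^1 = - 404460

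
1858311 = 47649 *39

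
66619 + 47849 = 114468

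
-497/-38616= 497/38616 = 0.01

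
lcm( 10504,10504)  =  10504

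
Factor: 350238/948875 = 2^1*3^1*5^ (  -  3 )*7^1*31^1 * 269^1*7591^( - 1) 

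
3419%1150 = 1119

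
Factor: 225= 3^2*5^2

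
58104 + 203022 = 261126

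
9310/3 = 3103 + 1/3 = 3103.33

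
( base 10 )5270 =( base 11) 3a61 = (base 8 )12226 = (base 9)7205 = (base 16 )1496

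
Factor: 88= 2^3*11^1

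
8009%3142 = 1725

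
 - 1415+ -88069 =  -  89484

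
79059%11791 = 8313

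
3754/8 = 1877/4  =  469.25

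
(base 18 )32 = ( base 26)24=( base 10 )56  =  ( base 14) 40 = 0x38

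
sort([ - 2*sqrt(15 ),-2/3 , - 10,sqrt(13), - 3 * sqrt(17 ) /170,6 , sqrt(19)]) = [ - 10, - 2*sqrt( 15),- 2/3, - 3*sqrt( 17)/170,sqrt( 13), sqrt( 19 ),6 ] 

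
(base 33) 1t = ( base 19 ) 35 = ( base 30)22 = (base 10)62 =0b111110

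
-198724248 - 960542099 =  -1159266347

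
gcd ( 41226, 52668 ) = 6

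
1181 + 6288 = 7469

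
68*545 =37060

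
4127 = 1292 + 2835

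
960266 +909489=1869755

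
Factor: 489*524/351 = 2^2*3^( - 2)*13^( - 1)*131^1*163^1 = 85412/117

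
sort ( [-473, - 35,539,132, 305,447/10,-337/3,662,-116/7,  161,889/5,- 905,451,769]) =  [ - 905, - 473,-337/3,  -  35, - 116/7,447/10, 132,161,889/5, 305,  451,539, 662,769 ] 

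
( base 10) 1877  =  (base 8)3525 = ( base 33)1NT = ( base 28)2b1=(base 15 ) 852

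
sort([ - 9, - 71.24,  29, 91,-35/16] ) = [ - 71.24, -9, -35/16, 29, 91 ] 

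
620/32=155/8= 19.38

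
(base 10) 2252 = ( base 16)8cc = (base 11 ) 1768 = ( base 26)38G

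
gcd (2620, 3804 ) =4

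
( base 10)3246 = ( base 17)b3g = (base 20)826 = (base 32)35e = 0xcae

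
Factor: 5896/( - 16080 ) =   -  2^ ( - 1 )*3^( - 1)*5^(  -  1)*11^1 = -11/30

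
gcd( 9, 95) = 1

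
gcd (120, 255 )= 15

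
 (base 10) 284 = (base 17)gc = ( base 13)18b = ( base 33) 8k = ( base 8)434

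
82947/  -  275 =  - 82947/275 =- 301.63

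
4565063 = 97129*47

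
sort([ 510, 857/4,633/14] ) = [633/14,  857/4,  510 ] 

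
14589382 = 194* 75203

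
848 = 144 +704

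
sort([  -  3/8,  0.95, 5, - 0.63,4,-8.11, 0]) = [-8.11 ,-0.63, - 3/8, 0, 0.95,4,5] 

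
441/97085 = 441/97085 = 0.00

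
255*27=6885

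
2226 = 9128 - 6902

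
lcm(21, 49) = 147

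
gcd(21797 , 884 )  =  1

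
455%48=23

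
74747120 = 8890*8408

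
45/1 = 45 = 45.00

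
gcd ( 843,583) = 1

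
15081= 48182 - 33101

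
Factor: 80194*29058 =2^2*3^1*29^1*101^1*167^1*397^1 = 2330277252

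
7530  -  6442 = 1088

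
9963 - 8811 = 1152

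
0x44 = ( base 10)68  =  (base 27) 2e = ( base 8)104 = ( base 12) 58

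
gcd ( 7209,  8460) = 9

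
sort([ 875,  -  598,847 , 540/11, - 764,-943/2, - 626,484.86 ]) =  [-764,-626,  -  598,-943/2,540/11,484.86 , 847,875 ] 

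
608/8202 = 304/4101 = 0.07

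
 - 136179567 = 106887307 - 243066874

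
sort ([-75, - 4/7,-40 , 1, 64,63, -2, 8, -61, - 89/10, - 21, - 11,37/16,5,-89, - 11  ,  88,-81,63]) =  [  -  89,-81, -75, - 61,-40, - 21,-11,  -  11, - 89/10,-2,-4/7, 1, 37/16,5,8,  63,63, 64, 88 ]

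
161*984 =158424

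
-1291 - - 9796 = 8505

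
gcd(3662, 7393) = 1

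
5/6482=5/6482= 0.00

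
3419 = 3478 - 59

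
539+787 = 1326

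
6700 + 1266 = 7966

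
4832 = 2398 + 2434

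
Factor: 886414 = 2^1 * 17^1*29^2*31^1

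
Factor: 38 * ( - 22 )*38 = - 31768  =  - 2^3*11^1*19^2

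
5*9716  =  48580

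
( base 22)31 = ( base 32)23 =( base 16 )43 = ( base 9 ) 74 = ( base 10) 67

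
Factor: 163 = 163^1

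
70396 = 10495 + 59901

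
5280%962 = 470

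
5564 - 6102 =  - 538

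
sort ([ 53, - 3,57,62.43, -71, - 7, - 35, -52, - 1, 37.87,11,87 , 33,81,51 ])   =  [-71, - 52, - 35, - 7, - 3, - 1, 11,33,37.87,51,53,57 , 62.43,81,87]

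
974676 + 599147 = 1573823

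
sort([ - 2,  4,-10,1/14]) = [ - 10, - 2,1/14,4 ] 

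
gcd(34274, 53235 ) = 1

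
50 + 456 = 506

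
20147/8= 2518 + 3/8 =2518.38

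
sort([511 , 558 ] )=[ 511,558]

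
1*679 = 679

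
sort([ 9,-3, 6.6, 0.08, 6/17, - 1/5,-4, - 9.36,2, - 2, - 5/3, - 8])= [ - 9.36 ,-8,-4,-3,  -  2, -5/3, - 1/5, 0.08, 6/17,2, 6.6, 9] 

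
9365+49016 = 58381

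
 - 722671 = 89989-812660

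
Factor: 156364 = 2^2*13^1* 31^1*97^1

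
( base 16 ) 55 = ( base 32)2l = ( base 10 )85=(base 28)31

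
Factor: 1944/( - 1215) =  - 8/5 =-2^3*5^( - 1) 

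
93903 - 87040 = 6863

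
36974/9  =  4108  +  2/9 = 4108.22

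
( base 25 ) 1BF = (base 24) 1e3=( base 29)12g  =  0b1110010011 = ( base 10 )915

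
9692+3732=13424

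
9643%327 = 160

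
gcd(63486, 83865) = 3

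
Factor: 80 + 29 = 109^1 = 109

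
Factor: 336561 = 3^1*43^1 * 2609^1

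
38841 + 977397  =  1016238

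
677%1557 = 677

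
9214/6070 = 4607/3035 = 1.52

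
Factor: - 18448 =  - 2^4 * 1153^1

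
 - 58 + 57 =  - 1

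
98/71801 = 98/71801 = 0.00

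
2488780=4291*580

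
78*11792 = 919776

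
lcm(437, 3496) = 3496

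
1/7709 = 1/7709 = 0.00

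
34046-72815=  - 38769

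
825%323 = 179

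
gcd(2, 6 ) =2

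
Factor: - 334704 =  - 2^4*3^1 * 19^1*367^1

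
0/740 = 0 =0.00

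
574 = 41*14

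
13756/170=6878/85 = 80.92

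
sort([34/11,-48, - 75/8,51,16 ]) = [  -  48 , - 75/8,  34/11,16, 51 ]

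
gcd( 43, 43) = 43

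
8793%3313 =2167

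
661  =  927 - 266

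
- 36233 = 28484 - 64717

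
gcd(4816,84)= 28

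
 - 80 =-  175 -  - 95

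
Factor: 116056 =2^3*89^1*163^1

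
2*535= 1070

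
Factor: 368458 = 2^1*17^1*10837^1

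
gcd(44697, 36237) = 141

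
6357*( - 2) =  - 12714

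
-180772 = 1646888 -1827660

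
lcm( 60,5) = 60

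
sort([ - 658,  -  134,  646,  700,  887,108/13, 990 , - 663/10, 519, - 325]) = [-658, - 325, - 134, - 663/10, 108/13,519,646,700,  887,990]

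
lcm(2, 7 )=14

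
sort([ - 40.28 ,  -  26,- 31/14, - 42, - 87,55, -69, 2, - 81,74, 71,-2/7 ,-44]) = [- 87  ,-81, - 69, - 44,-42, - 40.28,-26, - 31/14,-2/7,  2,55,71, 74]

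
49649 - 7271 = 42378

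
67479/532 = 67479/532 = 126.84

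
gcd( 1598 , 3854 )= 94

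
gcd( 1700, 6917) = 1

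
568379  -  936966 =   -  368587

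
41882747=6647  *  6301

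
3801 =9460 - 5659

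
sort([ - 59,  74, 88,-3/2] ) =[-59, -3/2, 74,88]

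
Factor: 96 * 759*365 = 26595360 = 2^5*3^2*5^1*11^1*23^1 * 73^1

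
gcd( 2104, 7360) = 8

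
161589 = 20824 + 140765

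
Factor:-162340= -2^2 *5^1*8117^1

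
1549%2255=1549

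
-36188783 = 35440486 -71629269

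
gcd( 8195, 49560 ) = 5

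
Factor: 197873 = 13^1*31^1* 491^1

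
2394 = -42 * ( - 57)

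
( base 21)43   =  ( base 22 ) 3L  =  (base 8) 127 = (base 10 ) 87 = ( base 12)73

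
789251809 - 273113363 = 516138446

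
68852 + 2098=70950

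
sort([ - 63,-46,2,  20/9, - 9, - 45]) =[ - 63, - 46 , - 45, - 9,2,  20/9 ]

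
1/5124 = 1/5124 = 0.00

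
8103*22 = 178266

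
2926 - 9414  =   - 6488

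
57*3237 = 184509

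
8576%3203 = 2170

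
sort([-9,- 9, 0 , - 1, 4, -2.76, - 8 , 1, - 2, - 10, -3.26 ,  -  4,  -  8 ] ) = [ - 10, - 9 ,-9, -8,-8,-4,  -  3.26,-2.76, - 2,- 1, 0 , 1,4] 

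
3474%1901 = 1573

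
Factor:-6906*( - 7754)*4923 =263622337452 = 2^2*3^3*547^1*1151^1*3877^1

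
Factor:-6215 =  - 5^1*11^1*113^1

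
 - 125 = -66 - 59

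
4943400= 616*8025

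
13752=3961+9791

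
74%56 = 18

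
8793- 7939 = 854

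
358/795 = 358/795 =0.45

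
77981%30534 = 16913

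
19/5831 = 19/5831 = 0.00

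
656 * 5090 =3339040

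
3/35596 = 3/35596 = 0.00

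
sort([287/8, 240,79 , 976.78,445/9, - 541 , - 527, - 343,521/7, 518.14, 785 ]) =[ - 541, - 527, - 343, 287/8,445/9, 521/7, 79, 240, 518.14,785, 976.78]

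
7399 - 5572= 1827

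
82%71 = 11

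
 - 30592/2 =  - 15296=- 15296.00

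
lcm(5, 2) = 10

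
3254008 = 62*52484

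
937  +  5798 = 6735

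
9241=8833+408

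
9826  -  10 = 9816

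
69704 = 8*8713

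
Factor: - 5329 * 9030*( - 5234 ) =251864633580 = 2^2* 3^1 * 5^1 * 7^1*43^1*73^2*2617^1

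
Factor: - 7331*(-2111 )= 2111^1*7331^1 = 15475741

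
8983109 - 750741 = 8232368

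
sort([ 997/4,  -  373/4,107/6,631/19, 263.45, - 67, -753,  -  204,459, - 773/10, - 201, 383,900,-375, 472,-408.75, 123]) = [ - 753, - 408.75, -375, - 204 ,-201,-373/4,-773/10,-67,107/6, 631/19,  123,997/4  ,  263.45,383,459,  472, 900]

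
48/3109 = 48/3109 = 0.02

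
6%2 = 0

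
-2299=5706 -8005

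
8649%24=9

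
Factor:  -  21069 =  - 3^2*2341^1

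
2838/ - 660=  - 5 + 7/10 =- 4.30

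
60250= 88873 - 28623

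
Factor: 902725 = 5^2*36109^1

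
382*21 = 8022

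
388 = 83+305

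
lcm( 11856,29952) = 569088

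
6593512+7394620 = 13988132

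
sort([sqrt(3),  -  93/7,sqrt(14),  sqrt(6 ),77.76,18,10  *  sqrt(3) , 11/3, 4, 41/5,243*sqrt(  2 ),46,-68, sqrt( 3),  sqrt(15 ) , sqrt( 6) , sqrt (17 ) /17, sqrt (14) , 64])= [-68, - 93/7,  sqrt(17)/17,  sqrt(3) , sqrt(3),sqrt(6 ),  sqrt( 6), 11/3,sqrt( 14) , sqrt(14), sqrt( 15),4, 41/5, 10*sqrt(3), 18,46,64, 77.76,243* sqrt( 2 )]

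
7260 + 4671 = 11931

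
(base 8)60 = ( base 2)110000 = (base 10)48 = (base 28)1K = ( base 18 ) 2C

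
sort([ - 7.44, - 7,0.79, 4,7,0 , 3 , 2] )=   [ - 7.44 , - 7 , 0,0.79,2 , 3, 4, 7 ]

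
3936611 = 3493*1127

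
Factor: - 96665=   -  5^1*19333^1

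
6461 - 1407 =5054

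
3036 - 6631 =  - 3595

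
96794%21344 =11418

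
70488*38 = 2678544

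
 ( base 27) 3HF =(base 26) 3o9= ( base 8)5145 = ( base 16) A65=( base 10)2661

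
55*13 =715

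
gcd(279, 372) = 93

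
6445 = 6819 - 374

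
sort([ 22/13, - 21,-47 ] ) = [-47, - 21,22/13]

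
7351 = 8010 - 659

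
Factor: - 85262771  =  -11^2 * 23^1*30637^1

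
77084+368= 77452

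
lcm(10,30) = 30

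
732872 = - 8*( -91609) 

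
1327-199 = 1128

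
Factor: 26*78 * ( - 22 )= -44616 = - 2^3 * 3^1 * 11^1*13^2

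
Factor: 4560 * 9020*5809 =2^6*3^1*5^2*11^1*19^1*37^1*41^1*157^1 = 238931140800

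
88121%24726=13943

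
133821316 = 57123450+76697866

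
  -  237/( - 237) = 1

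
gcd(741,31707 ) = 39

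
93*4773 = 443889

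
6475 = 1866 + 4609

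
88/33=8/3   =  2.67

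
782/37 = 21 +5/37 = 21.14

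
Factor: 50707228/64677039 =2^2*3^( - 1)*7^(  -  1 )*11^2*13^1*59^ ( - 1 )*8059^1*52201^ (  -  1 ) 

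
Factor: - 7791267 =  - 3^1*11^1*229^1*1031^1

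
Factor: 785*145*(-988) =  - 2^2 * 5^2*13^1*19^1*29^1 * 157^1= -  112459100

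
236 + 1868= 2104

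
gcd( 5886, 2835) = 27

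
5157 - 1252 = 3905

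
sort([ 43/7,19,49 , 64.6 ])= [ 43/7,19,49 , 64.6 ]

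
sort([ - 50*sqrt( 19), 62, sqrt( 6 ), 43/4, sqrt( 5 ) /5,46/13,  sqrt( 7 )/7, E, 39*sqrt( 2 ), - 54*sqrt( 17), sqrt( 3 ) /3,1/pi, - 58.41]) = [ - 54*sqrt(17 ),-50*sqrt( 19), -58.41, 1/pi, sqrt( 7)/7, sqrt( 5 )/5,  sqrt( 3)/3,  sqrt( 6 ),  E,46/13,  43/4, 39*sqrt( 2), 62]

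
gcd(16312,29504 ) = 8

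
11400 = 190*60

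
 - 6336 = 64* ( - 99 ) 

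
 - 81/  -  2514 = 27/838 = 0.03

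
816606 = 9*90734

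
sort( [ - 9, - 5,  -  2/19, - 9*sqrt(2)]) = [ - 9*sqrt(2) ,-9, - 5, - 2/19 ]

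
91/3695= 91/3695  =  0.02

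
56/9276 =14/2319 = 0.01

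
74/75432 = 37/37716=0.00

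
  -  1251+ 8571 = 7320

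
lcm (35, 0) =0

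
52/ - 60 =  - 13/15 = - 0.87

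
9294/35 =265  +  19/35  =  265.54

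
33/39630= 11/13210 = 0.00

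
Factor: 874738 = 2^1 * 263^1*1663^1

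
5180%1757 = 1666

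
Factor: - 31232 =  - 2^9*61^1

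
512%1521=512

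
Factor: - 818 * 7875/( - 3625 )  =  51534/29 = 2^1*3^2*7^1*29^( - 1 )*409^1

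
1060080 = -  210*( - 5048 ) 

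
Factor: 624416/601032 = 2^2 *3^( - 1 )*13^1 * 19^1*317^ ( - 1 )  =  988/951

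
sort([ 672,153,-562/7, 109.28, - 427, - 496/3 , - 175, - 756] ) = [  -  756,-427,-175, - 496/3 , - 562/7, 109.28, 153, 672 ]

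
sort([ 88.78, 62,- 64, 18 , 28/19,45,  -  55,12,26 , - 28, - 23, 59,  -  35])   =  [ - 64,  -  55, - 35, -28, - 23, 28/19 , 12, 18, 26,45, 59,62,88.78]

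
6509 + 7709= 14218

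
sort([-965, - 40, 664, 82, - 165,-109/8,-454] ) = [ - 965, - 454, - 165, - 40, - 109/8, 82, 664]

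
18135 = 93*195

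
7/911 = 7/911 = 0.01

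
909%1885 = 909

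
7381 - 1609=5772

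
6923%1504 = 907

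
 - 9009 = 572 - 9581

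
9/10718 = 9/10718 = 0.00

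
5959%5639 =320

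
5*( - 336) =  - 1680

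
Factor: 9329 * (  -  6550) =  - 2^1*5^2 * 19^1 * 131^1*491^1 = -61104950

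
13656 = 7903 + 5753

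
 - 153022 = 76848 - 229870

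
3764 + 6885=10649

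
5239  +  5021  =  10260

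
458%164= 130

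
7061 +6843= 13904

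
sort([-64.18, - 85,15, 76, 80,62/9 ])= [ - 85,  -  64.18, 62/9, 15,  76,80 ] 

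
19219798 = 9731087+9488711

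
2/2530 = 1/1265 = 0.00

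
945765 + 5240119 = 6185884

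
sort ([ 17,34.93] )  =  [ 17,34.93 ]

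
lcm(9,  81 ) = 81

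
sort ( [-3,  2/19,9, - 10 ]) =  [  -  10, - 3,  2/19,9] 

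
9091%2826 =613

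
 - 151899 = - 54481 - 97418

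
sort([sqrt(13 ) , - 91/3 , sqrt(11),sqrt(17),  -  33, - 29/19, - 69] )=[ - 69, - 33, - 91/3 , -29/19, sqrt( 11),sqrt(13 ),sqrt(17)]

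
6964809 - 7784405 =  - 819596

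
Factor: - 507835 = -5^1*47^1*2161^1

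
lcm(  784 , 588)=2352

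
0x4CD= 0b10011001101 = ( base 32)16D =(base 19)37D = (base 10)1229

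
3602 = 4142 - 540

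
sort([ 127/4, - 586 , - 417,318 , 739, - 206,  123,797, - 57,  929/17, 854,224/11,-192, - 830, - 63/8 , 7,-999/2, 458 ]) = [ - 830,-586, - 999/2, -417 , - 206 ,  -  192, - 57 , -63/8,7,224/11,127/4,929/17,123,318,458, 739, 797, 854]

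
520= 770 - 250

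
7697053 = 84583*91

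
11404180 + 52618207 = 64022387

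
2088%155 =73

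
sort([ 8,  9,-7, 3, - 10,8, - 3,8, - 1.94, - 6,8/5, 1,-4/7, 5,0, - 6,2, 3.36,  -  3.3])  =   [-10, - 7, - 6, - 6, - 3.3,-3, - 1.94, - 4/7,0,1,8/5, 2 , 3 , 3.36,5,8, 8,8,9] 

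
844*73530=62059320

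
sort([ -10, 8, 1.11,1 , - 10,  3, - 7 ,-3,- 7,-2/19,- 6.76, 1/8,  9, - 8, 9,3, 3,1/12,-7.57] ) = [ - 10, -10, - 8,-7.57, - 7, - 7,  -  6.76, - 3, - 2/19, 1/12, 1/8, 1, 1.11,3,  3,3, 8,9,9]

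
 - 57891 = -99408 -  - 41517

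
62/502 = 31/251 = 0.12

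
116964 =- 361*( - 324) 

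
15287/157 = 15287/157 = 97.37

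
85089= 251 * 339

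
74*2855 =211270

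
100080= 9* 11120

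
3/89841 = 1/29947 = 0.00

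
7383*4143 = 30587769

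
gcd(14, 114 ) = 2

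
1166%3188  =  1166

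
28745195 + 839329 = 29584524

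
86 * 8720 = 749920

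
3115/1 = 3115= 3115.00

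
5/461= 5/461 = 0.01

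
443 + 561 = 1004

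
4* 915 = 3660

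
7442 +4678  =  12120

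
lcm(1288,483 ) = 3864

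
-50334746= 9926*( - 5071 )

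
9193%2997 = 202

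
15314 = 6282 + 9032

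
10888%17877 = 10888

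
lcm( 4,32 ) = 32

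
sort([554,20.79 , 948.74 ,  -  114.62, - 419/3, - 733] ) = [ - 733, - 419/3,-114.62, 20.79 , 554,948.74]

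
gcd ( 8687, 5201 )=7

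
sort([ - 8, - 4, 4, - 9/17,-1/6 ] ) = [ - 8,  -  4, - 9/17,  -  1/6, 4 ] 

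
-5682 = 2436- 8118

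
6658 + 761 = 7419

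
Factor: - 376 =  - 2^3*47^1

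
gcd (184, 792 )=8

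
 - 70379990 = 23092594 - 93472584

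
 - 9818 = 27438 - 37256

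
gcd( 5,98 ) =1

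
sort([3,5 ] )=[ 3,5]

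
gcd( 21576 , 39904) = 232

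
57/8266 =57/8266=0.01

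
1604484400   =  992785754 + 611698646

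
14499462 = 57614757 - 43115295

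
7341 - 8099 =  - 758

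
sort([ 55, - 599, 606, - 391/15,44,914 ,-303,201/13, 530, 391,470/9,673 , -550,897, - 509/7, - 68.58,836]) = [ - 599,  -  550, - 303, - 509/7, - 68.58, - 391/15,201/13,44, 470/9, 55,391, 530,606,673,836, 897,914] 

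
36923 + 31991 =68914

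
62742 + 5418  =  68160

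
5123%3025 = 2098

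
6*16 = 96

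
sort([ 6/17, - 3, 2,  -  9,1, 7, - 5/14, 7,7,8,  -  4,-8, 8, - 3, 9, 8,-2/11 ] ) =[-9,  -  8, - 4,-3, - 3,-5/14, - 2/11,6/17, 1,2,7, 7 , 7, 8, 8,8, 9 ] 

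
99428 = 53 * 1876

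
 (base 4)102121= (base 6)5241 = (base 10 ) 1177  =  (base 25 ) 1M2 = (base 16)499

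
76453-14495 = 61958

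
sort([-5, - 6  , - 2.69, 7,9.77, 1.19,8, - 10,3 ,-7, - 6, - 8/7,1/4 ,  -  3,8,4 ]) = [- 10 , - 7,-6 , - 6, -5, - 3, -2.69, - 8/7, 1/4,1.19,3, 4,7,8,8, 9.77]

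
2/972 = 1/486 = 0.00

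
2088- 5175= -3087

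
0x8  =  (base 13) 8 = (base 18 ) 8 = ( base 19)8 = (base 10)8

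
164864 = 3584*46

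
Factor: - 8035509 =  - 3^1*17^1*157559^1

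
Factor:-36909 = -3^3*1367^1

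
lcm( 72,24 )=72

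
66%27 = 12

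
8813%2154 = 197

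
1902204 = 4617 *412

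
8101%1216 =805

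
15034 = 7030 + 8004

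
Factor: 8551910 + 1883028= 10434938= 2^1*5217469^1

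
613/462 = 613/462 = 1.33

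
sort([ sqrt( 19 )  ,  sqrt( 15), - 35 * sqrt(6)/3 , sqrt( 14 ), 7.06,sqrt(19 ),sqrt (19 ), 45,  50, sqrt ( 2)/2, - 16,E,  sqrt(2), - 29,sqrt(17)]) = [ - 29,  -  35 * sqrt( 6 )/3, - 16, sqrt( 2 )/2 , sqrt( 2 ),E,sqrt( 14) , sqrt( 15 ),  sqrt(17 ),sqrt(19),sqrt( 19), sqrt( 19 ),  7.06,45, 50] 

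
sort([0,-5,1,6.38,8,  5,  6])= [ - 5, 0 , 1,5,6,6.38, 8 ] 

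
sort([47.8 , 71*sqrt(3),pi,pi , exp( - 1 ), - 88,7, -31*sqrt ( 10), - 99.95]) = [ - 99.95, - 31*sqrt(10), - 88, exp( - 1 ),pi,pi, 7,47.8,71*sqrt( 3)] 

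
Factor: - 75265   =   -5^1*15053^1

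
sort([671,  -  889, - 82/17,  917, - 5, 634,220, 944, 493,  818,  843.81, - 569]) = [-889, - 569,  -  5, - 82/17, 220, 493, 634, 671,818, 843.81,917, 944]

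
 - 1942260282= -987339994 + - 954920288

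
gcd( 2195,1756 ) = 439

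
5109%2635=2474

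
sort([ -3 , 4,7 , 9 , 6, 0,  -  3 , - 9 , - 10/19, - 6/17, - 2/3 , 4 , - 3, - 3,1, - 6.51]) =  [-9, - 6.51, -3, - 3 ,  -  3, - 3, - 2/3, - 10/19,  -  6/17, 0,1, 4,4,  6, 7,  9]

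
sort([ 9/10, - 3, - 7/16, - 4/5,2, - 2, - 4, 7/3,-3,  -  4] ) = [-4,-4 , - 3, - 3, - 2, - 4/5,  -  7/16,9/10,2,7/3 ]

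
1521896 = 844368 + 677528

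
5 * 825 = 4125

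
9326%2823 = 857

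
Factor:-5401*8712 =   -  2^3*3^2*11^3*491^1 = -47053512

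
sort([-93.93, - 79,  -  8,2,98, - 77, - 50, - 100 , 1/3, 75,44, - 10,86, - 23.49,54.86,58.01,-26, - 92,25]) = [-100,- 93.93, - 92,  -  79,-77,-50 , - 26,-23.49, - 10, - 8,1/3, 2,25, 44, 54.86,58.01, 75,86, 98 ]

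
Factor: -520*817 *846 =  - 2^4*3^2 * 5^1*13^1*19^1*43^1 * 47^1 = -359414640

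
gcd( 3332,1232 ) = 28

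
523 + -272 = 251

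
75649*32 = 2420768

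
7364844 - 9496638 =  - 2131794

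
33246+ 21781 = 55027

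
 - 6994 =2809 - 9803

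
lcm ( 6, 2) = 6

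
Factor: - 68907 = -3^1 * 103^1*223^1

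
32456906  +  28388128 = 60845034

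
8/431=8/431=0.02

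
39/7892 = 39/7892 = 0.00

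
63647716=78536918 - 14889202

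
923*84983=78439309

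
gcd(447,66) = 3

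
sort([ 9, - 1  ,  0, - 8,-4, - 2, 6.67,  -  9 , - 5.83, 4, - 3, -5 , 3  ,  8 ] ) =[ - 9, - 8 , - 5.83,  -  5, - 4, -3, - 2, - 1,  0,3,  4, 6.67,8,9 ]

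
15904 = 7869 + 8035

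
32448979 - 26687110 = 5761869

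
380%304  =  76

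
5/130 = 1/26  =  0.04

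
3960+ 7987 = 11947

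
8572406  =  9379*914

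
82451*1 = 82451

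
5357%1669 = 350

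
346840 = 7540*46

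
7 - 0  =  7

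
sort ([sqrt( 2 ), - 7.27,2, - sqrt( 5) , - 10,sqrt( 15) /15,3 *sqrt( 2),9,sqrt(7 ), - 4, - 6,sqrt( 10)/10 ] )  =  [ - 10, - 7.27, - 6, - 4, - sqrt(5),sqrt(15 ) /15,sqrt( 10)/10,  sqrt( 2),2, sqrt ( 7), 3*sqrt( 2), 9 ]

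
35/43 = 35/43 = 0.81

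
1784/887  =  2  +  10/887 = 2.01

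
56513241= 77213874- 20700633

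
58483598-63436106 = -4952508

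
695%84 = 23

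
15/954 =5/318=0.02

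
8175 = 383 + 7792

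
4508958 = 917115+3591843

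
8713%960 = 73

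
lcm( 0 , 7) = 0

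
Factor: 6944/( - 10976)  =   - 7^( - 2 )*31^1 = -31/49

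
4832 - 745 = 4087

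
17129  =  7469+9660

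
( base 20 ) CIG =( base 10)5176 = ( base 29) 64E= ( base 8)12070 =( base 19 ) e68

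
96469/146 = 660 + 109/146 = 660.75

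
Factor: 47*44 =2^2*11^1 * 47^1   =  2068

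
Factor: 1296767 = 193^1 * 6719^1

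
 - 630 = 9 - 639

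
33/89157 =11/29719=0.00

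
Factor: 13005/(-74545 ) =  - 3^2 * 17^1*877^(-1)  =  - 153/877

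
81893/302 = 81893/302 = 271.17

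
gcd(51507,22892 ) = 5723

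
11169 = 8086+3083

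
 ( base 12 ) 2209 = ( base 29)4dc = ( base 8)7251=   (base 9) 5130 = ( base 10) 3753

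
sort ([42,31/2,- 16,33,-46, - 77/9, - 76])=[-76 , - 46, - 16,- 77/9,31/2,33,42 ] 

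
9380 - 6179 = 3201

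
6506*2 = 13012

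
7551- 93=7458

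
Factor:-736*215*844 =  - 133554560 = - 2^7*5^1*23^1*  43^1 * 211^1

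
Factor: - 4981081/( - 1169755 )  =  5^(-1 )*7^1 * 37^( - 1)*6323^( - 1 )*711583^1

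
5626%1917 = 1792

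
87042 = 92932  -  5890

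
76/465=76/465 = 0.16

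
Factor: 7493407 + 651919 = 8145326 =2^1*7^1*581809^1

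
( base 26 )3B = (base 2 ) 1011001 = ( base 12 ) 75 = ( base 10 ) 89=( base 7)155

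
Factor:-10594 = -2^1* 5297^1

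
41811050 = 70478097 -28667047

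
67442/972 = 69 + 187/486  =  69.38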